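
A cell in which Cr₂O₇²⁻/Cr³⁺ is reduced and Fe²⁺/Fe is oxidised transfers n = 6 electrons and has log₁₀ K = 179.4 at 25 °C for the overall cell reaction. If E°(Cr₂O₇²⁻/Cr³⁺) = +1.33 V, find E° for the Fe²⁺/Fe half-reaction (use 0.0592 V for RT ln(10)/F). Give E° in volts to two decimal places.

E°cell = (0.0592/n)·log K = (0.0592/6)(179.4) = +1.770 V.
Since Cr₂O₇²⁻/Cr³⁺ is the cathode and Fe²⁺/Fe the anode, E°cell = E°(Cr₂O₇²⁻/Cr³⁺) − E°(Fe²⁺/Fe).
So E°(Fe²⁺/Fe) = E°(Cr₂O₇²⁻/Cr³⁺) − E°cell = (+1.33) − (+1.770) = -0.44 V.

-0.44 V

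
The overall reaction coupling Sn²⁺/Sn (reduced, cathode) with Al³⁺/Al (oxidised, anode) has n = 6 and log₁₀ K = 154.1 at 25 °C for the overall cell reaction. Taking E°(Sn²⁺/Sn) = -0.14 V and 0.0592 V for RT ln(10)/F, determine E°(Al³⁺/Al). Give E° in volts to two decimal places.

-1.66 V

E°cell = (0.0592/n)·log K = (0.0592/6)(154.1) = +1.520 V.
Since Sn²⁺/Sn is the cathode and Al³⁺/Al the anode, E°cell = E°(Sn²⁺/Sn) − E°(Al³⁺/Al).
So E°(Al³⁺/Al) = E°(Sn²⁺/Sn) − E°cell = (-0.14) − (+1.520) = -1.66 V.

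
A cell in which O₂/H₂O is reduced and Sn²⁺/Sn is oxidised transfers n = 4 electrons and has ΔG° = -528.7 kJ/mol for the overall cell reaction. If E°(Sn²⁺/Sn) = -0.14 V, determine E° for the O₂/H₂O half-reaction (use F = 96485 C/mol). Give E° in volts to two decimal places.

+1.23 V

E°cell = −ΔG°/(nF) = −(-528.7×10³)/((4)(96485)) = +1.370 V.
Since O₂/H₂O is the cathode and Sn²⁺/Sn the anode, E°cell = E°(O₂/H₂O) − E°(Sn²⁺/Sn).
So E°(O₂/H₂O) = E°cell + E°(Sn²⁺/Sn) = +1.370 + (-0.14) = +1.23 V.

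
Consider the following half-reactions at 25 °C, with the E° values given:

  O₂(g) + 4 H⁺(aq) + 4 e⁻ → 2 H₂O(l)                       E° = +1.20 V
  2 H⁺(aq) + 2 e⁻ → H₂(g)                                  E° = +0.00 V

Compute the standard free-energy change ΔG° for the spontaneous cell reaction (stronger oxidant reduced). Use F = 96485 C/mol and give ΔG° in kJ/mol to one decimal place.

O₂/H₂O (E° = +1.20 V) is the cathode; H⁺/H₂ (E° = +0.00 V) is the anode, so E°cell = +1.20 V.
Balancing electrons gives n = 4 (lcm of 4 and 2).
ΔG° = −nFE° = −(4)(96485)(+1.20) = -463,128 J = -463.1 kJ/mol.

-463.1 kJ/mol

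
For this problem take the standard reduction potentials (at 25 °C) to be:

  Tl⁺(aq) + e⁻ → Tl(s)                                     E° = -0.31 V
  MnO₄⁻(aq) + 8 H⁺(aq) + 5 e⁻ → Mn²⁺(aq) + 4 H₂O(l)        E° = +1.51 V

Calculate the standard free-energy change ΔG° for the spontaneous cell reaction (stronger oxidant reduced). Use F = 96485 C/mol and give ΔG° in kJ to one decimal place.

-878.0 kJ

MnO₄⁻/Mn²⁺ (E° = +1.51 V) is the cathode; Tl⁺/Tl (E° = -0.31 V) is the anode, so E°cell = +1.82 V.
Balancing electrons gives n = 5 (lcm of 5 and 1).
ΔG° = −nFE° = −(5)(96485)(+1.82) = -878,014 J = -878.0 kJ.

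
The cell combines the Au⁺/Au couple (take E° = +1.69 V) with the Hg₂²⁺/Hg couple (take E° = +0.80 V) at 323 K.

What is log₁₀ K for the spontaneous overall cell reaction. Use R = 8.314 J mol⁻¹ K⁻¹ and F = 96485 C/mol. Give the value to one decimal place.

27.8

Cathode: Au⁺/Au; anode: Hg₂²⁺/Hg. E°cell = (+1.69) − (+0.80) = +0.89 V, with n = 2.
ΔG° = −nFE° = −RT ln K, so ln K = nFE°/(RT) = (2)(96485)(+0.89) / ((8.314)(323)) = 63.954.
log₁₀ K = 63.954 / ln 10 = 27.8.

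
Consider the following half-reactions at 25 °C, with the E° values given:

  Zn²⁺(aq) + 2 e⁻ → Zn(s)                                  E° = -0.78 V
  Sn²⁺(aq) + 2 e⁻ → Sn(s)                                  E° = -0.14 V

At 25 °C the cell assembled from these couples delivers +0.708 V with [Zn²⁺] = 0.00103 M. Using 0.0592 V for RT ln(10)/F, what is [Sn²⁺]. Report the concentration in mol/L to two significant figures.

Sn²⁺/Sn is the cathode, Zn²⁺/Zn the anode: E°cell = +0.64 V, n = 2.
Overall reaction: Sn²⁺(aq) + Zn(s) → Sn(s) + Zn²⁺(aq); Q = [Zn²⁺]^1/[Sn²⁺]^1.
From E = E° − (0.0592/n) log Q: log Q = (E° − E)·n/0.0592 = (+0.64 − (+0.708))·2/0.0592 = -2.2973.
So 1·log[Sn²⁺] = 1·log(0.00103) − log Q = -2.9872 − (-2.2973) = -0.6899; [Sn²⁺] = 10^(-0.6899) ≈ 0.20 M.

0.20 M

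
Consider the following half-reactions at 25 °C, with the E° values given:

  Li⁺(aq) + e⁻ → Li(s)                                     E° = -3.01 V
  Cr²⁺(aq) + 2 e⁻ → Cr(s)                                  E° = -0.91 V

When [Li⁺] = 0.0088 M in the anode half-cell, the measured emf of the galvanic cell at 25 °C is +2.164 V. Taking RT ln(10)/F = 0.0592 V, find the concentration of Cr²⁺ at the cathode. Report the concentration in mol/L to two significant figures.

Cr²⁺/Cr is the cathode, Li⁺/Li the anode: E°cell = +2.10 V, n = 2.
Overall reaction: Cr²⁺(aq) + 2 Li(s) → Cr(s) + 2 Li⁺(aq); Q = [Li⁺]^2/[Cr²⁺]^1.
From E = E° − (0.0592/n) log Q: log Q = (E° − E)·n/0.0592 = (+2.10 − (+2.164))·2/0.0592 = -2.1622.
So 1·log[Cr²⁺] = 2·log(0.0088) − log Q = -4.1110 − (-2.1622) = -1.9488; [Cr²⁺] = 10^(-1.9488) ≈ 0.011 M.

0.011 M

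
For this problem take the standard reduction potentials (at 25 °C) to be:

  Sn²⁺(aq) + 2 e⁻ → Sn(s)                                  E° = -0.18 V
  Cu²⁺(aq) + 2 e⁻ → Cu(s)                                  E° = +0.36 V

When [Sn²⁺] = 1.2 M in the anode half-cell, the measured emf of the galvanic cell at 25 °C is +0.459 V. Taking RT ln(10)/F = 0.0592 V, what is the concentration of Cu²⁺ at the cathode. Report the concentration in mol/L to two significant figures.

Cu²⁺/Cu is the cathode, Sn²⁺/Sn the anode: E°cell = +0.54 V, n = 2.
Overall reaction: Cu²⁺(aq) + Sn(s) → Cu(s) + Sn²⁺(aq); Q = [Sn²⁺]^1/[Cu²⁺]^1.
From E = E° − (0.0592/n) log Q: log Q = (E° − E)·n/0.0592 = (+0.54 − (+0.459))·2/0.0592 = 2.7365.
So 1·log[Cu²⁺] = 1·log(1.2) − log Q = 0.0792 − (2.7365) = -2.6573; [Cu²⁺] = 10^(-2.6573) ≈ 0.0022 M.

0.0022 M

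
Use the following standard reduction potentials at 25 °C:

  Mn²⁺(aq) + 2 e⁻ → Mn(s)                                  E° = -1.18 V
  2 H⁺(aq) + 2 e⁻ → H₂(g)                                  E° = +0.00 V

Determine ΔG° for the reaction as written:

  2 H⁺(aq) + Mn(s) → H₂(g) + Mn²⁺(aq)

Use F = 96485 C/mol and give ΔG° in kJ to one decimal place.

As written, H⁺/H₂ is reduced (cathode) and Mn²⁺/Mn is oxidised (anode), so E°cell = (+0.00) − (-1.18) = +1.18 V.
Balancing electrons gives n = 2.
ΔG° = −nFE° = −(2)(96485)(+1.18) = -227,705 J = -227.7 kJ.

-227.7 kJ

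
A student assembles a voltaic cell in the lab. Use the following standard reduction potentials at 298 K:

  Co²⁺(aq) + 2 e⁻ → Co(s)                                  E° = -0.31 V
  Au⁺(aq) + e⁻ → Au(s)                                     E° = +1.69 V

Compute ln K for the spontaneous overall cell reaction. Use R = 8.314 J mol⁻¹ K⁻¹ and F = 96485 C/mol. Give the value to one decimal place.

Cathode: Au⁺/Au; anode: Co²⁺/Co. E°cell = (+1.69) − (-0.31) = +2.00 V, with n = 2.
ΔG° = −nFE° = −RT ln K, so ln K = nFE°/(RT) = (2)(96485)(+2.00) / ((8.314)(298)) = 155.773.

155.8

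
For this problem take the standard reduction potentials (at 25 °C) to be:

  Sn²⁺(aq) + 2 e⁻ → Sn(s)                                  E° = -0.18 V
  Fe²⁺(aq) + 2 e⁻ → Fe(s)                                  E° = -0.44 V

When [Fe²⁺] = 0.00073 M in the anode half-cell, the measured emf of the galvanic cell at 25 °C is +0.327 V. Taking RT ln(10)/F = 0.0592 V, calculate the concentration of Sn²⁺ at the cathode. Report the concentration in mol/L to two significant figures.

0.13 M

Sn²⁺/Sn is the cathode, Fe²⁺/Fe the anode: E°cell = +0.26 V, n = 2.
Overall reaction: Sn²⁺(aq) + Fe(s) → Sn(s) + Fe²⁺(aq); Q = [Fe²⁺]^1/[Sn²⁺]^1.
From E = E° − (0.0592/n) log Q: log Q = (E° − E)·n/0.0592 = (+0.26 − (+0.327))·2/0.0592 = -2.2635.
So 1·log[Sn²⁺] = 1·log(0.00073) − log Q = -3.1367 − (-2.2635) = -0.8732; [Sn²⁺] = 10^(-0.8732) ≈ 0.13 M.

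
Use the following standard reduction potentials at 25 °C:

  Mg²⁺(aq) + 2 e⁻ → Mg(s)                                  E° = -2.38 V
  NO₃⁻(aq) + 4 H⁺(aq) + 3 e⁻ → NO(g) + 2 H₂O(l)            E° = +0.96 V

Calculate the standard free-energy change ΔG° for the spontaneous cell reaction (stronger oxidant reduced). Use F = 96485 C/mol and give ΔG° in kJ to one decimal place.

NO₃⁻/NO (E° = +0.96 V) is the cathode; Mg²⁺/Mg (E° = -2.38 V) is the anode, so E°cell = +3.34 V.
Balancing electrons gives n = 6 (lcm of 3 and 2).
ΔG° = −nFE° = −(6)(96485)(+3.34) = -1,933,559 J = -1933.6 kJ.

-1933.6 kJ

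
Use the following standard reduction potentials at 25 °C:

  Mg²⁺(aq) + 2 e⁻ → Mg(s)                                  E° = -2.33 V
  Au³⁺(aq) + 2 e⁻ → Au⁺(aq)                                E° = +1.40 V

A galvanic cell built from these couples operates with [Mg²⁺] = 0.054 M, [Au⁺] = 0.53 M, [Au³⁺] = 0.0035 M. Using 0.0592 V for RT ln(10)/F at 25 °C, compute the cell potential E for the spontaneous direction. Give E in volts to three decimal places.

Au³⁺/Au⁺ is the cathode (higher E°), Mg²⁺/Mg the anode: E°cell = +1.40 − (-2.33) = +3.73 V, n = 2.
Overall: Au³⁺(aq) + Mg(s) → Au⁺(aq) + Mg²⁺(aq)
Q = [Au⁺]·[Mg²⁺] / ([Au³⁺]); log Q = 0.913.
E = E° − (0.0592/n) log Q = +3.73 − (0.0592/2)(0.913) = +3.703 V.

+3.703 V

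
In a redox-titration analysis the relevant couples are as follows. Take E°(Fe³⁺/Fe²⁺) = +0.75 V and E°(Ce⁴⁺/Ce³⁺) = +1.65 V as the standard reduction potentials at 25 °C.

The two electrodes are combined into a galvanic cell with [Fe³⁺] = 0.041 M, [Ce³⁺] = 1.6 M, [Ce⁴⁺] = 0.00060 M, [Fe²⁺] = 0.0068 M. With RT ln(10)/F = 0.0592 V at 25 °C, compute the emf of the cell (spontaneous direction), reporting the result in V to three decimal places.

+0.651 V

Ce⁴⁺/Ce³⁺ is the cathode (higher E°), Fe³⁺/Fe²⁺ the anode: E°cell = +1.65 − (+0.75) = +0.90 V, n = 1.
Overall: Ce⁴⁺(aq) + Fe²⁺(aq) → Ce³⁺(aq) + Fe³⁺(aq)
Q = [Ce³⁺]·[Fe³⁺] / ([Ce⁴⁺]·[Fe²⁺]); log Q = 4.206.
E = E° − (0.0592/n) log Q = +0.90 − (0.0592/1)(4.206) = +0.651 V.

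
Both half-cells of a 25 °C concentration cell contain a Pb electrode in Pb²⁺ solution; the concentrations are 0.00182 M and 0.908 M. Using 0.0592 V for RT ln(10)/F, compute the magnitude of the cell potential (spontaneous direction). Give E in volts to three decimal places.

For a concentration cell E°cell = 0. The 0.908 M side is the cathode (reduction is favoured where [Pb²⁺] is higher).
With n = 2, E = −(0.0592/2) log([Pb²⁺]ₐₙ/[Pb²⁺]꜀ₐₜ) = −(0.0592/2) log(0.00182/0.908) = −(0.0592/2)(-2.698) = +0.080 V.

+0.080 V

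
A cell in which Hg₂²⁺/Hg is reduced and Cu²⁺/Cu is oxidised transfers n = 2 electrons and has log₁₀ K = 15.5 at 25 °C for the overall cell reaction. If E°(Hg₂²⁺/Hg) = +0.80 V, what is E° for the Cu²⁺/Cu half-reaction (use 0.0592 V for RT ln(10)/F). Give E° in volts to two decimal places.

+0.34 V

E°cell = (0.0592/n)·log K = (0.0592/2)(15.5) = +0.459 V.
Since Hg₂²⁺/Hg is the cathode and Cu²⁺/Cu the anode, E°cell = E°(Hg₂²⁺/Hg) − E°(Cu²⁺/Cu).
So E°(Cu²⁺/Cu) = E°(Hg₂²⁺/Hg) − E°cell = (+0.80) − (+0.459) = +0.34 V.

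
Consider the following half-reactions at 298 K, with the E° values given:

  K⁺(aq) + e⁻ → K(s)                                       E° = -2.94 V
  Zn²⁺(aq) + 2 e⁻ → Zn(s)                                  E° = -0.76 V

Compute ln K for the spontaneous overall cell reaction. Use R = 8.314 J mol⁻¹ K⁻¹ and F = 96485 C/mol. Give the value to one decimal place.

Cathode: Zn²⁺/Zn; anode: K⁺/K. E°cell = (-0.76) − (-2.94) = +2.18 V, with n = 2.
ΔG° = −nFE° = −RT ln K, so ln K = nFE°/(RT) = (2)(96485)(+2.18) / ((8.314)(298)) = 169.793.

169.8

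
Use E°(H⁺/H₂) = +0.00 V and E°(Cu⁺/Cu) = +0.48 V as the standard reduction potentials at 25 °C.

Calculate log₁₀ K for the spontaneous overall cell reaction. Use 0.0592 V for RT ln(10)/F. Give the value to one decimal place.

Cathode: Cu⁺/Cu; anode: H⁺/H₂. E°cell = +0.48 V, n = 2.
log K = nE°cell / 0.0592 = (2)(+0.48) / 0.0592 = 16.2.

16.2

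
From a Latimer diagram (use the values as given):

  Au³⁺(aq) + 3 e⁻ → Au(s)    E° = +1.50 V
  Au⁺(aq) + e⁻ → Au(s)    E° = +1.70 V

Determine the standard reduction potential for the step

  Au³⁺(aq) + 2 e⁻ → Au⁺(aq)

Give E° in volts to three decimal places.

+1.400 V

Sequential free energies add, so n₃E°₃ = n₁E°₁ + n₂E°₂.
With n₃ = 3, and the known step contributing 1×(+1.70) V, the unknown satisfies 2·E° = 3×(+1.50) − 1×(+1.70) = +2.800.
E° = +2.800 / 2 = +1.400 V.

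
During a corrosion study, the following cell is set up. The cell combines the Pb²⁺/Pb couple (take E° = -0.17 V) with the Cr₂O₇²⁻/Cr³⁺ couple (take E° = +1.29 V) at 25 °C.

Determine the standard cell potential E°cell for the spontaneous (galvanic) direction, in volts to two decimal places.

The Cr₂O₇²⁻/Cr³⁺ couple has the higher reduction potential, so it is the cathode; Pb²⁺/Pb is oxidised at the anode.
E°cell = E°(cathode) − E°(anode) = (+1.29) − (-0.17) = +1.46 V.

+1.46 V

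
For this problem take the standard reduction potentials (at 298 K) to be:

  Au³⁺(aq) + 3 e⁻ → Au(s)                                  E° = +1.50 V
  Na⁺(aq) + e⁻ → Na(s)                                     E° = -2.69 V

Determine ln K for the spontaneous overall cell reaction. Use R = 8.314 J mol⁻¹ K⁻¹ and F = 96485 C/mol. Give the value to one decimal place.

Cathode: Au³⁺/Au; anode: Na⁺/Na. E°cell = (+1.50) − (-2.69) = +4.19 V, with n = 3.
ΔG° = −nFE° = −RT ln K, so ln K = nFE°/(RT) = (3)(96485)(+4.19) / ((8.314)(298)) = 489.518.

489.5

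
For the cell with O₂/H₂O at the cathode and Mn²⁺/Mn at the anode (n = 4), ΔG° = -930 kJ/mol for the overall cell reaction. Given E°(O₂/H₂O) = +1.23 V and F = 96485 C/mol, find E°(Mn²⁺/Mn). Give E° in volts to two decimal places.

E°cell = −ΔG°/(nF) = −(-930×10³)/((4)(96485)) = +2.410 V.
Since O₂/H₂O is the cathode and Mn²⁺/Mn the anode, E°cell = E°(O₂/H₂O) − E°(Mn²⁺/Mn).
So E°(Mn²⁺/Mn) = E°(O₂/H₂O) − E°cell = (+1.23) − (+2.410) = -1.18 V.

-1.18 V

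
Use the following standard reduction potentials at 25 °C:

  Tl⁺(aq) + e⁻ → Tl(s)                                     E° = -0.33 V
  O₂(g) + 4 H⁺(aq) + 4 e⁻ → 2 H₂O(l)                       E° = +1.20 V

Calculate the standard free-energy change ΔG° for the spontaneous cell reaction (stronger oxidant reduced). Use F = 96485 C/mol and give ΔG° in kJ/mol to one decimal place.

O₂/H₂O (E° = +1.20 V) is the cathode; Tl⁺/Tl (E° = -0.33 V) is the anode, so E°cell = +1.53 V.
Balancing electrons gives n = 4 (lcm of 4 and 1).
ΔG° = −nFE° = −(4)(96485)(+1.53) = -590,488 J = -590.5 kJ/mol.

-590.5 kJ/mol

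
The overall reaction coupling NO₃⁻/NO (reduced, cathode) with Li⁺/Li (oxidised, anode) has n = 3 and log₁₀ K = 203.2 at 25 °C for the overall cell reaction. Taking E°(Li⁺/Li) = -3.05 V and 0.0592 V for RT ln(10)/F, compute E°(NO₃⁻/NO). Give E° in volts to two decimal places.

E°cell = (0.0592/n)·log K = (0.0592/3)(203.2) = +4.010 V.
Since NO₃⁻/NO is the cathode and Li⁺/Li the anode, E°cell = E°(NO₃⁻/NO) − E°(Li⁺/Li).
So E°(NO₃⁻/NO) = E°cell + E°(Li⁺/Li) = +4.010 + (-3.05) = +0.96 V.

+0.96 V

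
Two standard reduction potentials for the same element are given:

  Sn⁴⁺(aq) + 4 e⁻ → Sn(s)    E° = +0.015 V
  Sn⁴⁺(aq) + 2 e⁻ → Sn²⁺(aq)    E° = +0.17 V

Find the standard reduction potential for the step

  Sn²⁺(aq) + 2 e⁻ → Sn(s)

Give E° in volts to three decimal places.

-0.140 V

Sequential free energies add, so n₃E°₃ = n₁E°₁ + n₂E°₂.
With n₃ = 4, and the known step contributing 2×(+0.17) V, the unknown satisfies 2·E° = 4×(+0.015) − 2×(+0.17) = -0.280.
E° = -0.280 / 2 = -0.140 V.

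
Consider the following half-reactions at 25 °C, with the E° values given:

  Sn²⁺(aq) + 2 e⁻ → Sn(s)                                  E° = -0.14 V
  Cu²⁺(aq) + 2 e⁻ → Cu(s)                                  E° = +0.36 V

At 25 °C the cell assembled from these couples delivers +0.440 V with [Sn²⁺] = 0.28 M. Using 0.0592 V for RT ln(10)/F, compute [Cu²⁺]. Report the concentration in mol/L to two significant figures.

0.0026 M

Cu²⁺/Cu is the cathode, Sn²⁺/Sn the anode: E°cell = +0.50 V, n = 2.
Overall reaction: Cu²⁺(aq) + Sn(s) → Cu(s) + Sn²⁺(aq); Q = [Sn²⁺]^1/[Cu²⁺]^1.
From E = E° − (0.0592/n) log Q: log Q = (E° − E)·n/0.0592 = (+0.50 − (+0.440))·2/0.0592 = 2.0270.
So 1·log[Cu²⁺] = 1·log(0.28) − log Q = -0.5528 − (2.0270) = -2.5798; [Cu²⁺] = 10^(-2.5798) ≈ 0.0026 M.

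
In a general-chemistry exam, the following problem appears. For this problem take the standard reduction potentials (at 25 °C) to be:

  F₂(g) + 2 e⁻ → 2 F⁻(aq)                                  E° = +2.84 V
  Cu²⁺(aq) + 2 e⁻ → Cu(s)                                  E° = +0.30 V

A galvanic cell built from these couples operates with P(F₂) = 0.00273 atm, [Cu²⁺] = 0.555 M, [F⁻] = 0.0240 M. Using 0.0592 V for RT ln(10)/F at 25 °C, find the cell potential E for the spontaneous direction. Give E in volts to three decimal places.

+2.568 V

F₂/F⁻ is the cathode (higher E°), Cu²⁺/Cu the anode: E°cell = +2.84 − (+0.30) = +2.54 V, n = 2.
Overall: F₂(g) + Cu(s) → 2 F⁻(aq) + Cu²⁺(aq)
Q = [F⁻]^2·[Cu²⁺] / (P(F₂)); log Q = -0.931.
E = E° − (0.0592/n) log Q = +2.54 − (0.0592/2)(-0.931) = +2.568 V.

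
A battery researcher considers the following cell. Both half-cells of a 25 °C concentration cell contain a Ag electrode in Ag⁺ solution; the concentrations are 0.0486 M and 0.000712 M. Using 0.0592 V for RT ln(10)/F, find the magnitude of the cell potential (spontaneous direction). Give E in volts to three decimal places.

+0.109 V

For a concentration cell E°cell = 0. The 0.0486 M side is the cathode (reduction is favoured where [Ag⁺] is higher).
With n = 1, E = −(0.0592/1) log([Ag⁺]ₐₙ/[Ag⁺]꜀ₐₜ) = −(0.0592/1) log(0.000712/0.0486) = −(0.0592/1)(-1.834) = +0.109 V.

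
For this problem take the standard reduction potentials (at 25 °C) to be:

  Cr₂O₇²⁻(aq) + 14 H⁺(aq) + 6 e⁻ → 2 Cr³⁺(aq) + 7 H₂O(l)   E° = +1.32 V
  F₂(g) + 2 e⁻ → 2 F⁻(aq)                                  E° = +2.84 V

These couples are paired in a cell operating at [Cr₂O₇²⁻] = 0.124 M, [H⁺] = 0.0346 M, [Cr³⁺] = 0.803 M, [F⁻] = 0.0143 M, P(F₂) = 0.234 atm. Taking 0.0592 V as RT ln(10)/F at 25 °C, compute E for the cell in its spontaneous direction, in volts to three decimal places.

+1.819 V

F₂/F⁻ is the cathode (higher E°), Cr₂O₇²⁻/Cr³⁺ the anode: E°cell = +2.84 − (+1.32) = +1.52 V, n = 6.
Overall: 3 F₂(g) + 2 Cr³⁺(aq) + 7 H₂O(l) → 6 F⁻(aq) + Cr₂O₇²⁻(aq) + 14 H⁺(aq)
Q = [F⁻]^6·[Cr₂O₇²⁻]·[H⁺]^14 / (P(F₂)^3·[Cr³⁺]^2); log Q = -30.345.
E = E° − (0.0592/n) log Q = +1.52 − (0.0592/6)(-30.345) = +1.819 V.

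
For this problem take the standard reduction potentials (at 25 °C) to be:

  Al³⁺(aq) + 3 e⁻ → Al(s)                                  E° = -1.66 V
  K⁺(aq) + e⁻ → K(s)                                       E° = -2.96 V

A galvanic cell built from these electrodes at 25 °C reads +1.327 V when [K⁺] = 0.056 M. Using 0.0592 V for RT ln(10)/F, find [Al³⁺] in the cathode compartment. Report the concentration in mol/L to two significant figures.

0.0041 M

Al³⁺/Al is the cathode, K⁺/K the anode: E°cell = +1.30 V, n = 3.
Overall reaction: Al³⁺(aq) + 3 K(s) → Al(s) + 3 K⁺(aq); Q = [K⁺]^3/[Al³⁺]^1.
From E = E° − (0.0592/n) log Q: log Q = (E° − E)·n/0.0592 = (+1.30 − (+1.327))·3/0.0592 = -1.3682.
So 1·log[Al³⁺] = 3·log(0.056) − log Q = -3.7554 − (-1.3682) = -2.3872; [Al³⁺] = 10^(-2.3872) ≈ 0.0041 M.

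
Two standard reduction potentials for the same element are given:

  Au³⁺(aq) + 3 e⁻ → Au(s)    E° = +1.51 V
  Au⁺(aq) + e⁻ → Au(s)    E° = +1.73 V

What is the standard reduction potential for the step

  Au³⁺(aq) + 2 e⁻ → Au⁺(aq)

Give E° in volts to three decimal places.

+1.400 V

Sequential free energies add, so n₃E°₃ = n₁E°₁ + n₂E°₂.
With n₃ = 3, and the known step contributing 1×(+1.73) V, the unknown satisfies 2·E° = 3×(+1.51) − 1×(+1.73) = +2.800.
E° = +2.800 / 2 = +1.400 V.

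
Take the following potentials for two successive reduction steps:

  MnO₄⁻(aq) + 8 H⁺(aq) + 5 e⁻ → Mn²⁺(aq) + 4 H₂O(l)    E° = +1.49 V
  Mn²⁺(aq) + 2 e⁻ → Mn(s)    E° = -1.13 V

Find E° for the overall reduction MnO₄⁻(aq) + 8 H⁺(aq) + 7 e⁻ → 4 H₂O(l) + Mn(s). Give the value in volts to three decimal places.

+0.741 V

Adding the free-energy changes (−nFE°) of the two steps gives −n₃FE°₃ = −n₁FE°₁ − n₂FE°₂.
E°₃ = (5×+1.49 + 2×-1.13) / 7 = (+5.190) / 7 = +0.741 V.
E° values themselves are not directly additive — weighting by electron count is essential.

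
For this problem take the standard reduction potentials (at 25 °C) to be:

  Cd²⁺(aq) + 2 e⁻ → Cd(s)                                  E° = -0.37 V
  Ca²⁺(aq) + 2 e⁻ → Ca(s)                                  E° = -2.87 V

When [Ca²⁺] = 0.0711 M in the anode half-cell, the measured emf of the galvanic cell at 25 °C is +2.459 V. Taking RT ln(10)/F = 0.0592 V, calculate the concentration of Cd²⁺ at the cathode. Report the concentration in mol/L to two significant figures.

0.0029 M

Cd²⁺/Cd is the cathode, Ca²⁺/Ca the anode: E°cell = +2.50 V, n = 2.
Overall reaction: Cd²⁺(aq) + Ca(s) → Cd(s) + Ca²⁺(aq); Q = [Ca²⁺]^1/[Cd²⁺]^1.
From E = E° − (0.0592/n) log Q: log Q = (E° − E)·n/0.0592 = (+2.50 − (+2.459))·2/0.0592 = 1.3851.
So 1·log[Cd²⁺] = 1·log(0.0711) − log Q = -1.1481 − (1.3851) = -2.5332; [Cd²⁺] = 10^(-2.5332) ≈ 0.0029 M.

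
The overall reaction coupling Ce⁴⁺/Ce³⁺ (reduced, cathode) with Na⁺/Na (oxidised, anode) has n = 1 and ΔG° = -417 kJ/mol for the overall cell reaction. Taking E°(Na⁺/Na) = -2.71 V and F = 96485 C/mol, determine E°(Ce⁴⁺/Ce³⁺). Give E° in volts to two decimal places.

+1.61 V

E°cell = −ΔG°/(nF) = −(-417×10³)/((1)(96485)) = +4.322 V.
Since Ce⁴⁺/Ce³⁺ is the cathode and Na⁺/Na the anode, E°cell = E°(Ce⁴⁺/Ce³⁺) − E°(Na⁺/Na).
So E°(Ce⁴⁺/Ce³⁺) = E°cell + E°(Na⁺/Na) = +4.322 + (-2.71) = +1.61 V.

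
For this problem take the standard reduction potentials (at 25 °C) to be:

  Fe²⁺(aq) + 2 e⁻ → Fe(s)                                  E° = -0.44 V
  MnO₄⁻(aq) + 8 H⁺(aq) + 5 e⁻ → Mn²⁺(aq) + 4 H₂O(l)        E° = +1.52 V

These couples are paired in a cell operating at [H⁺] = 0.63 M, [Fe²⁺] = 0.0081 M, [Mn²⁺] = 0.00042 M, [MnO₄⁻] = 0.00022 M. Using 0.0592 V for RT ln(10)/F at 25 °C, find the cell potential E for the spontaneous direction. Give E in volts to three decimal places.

MnO₄⁻/Mn²⁺ is the cathode (higher E°), Fe²⁺/Fe the anode: E°cell = +1.52 − (-0.44) = +1.96 V, n = 10.
Overall: 2 MnO₄⁻(aq) + 16 H⁺(aq) + 5 Fe(s) → 2 Mn²⁺(aq) + 8 H₂O(l) + 5 Fe²⁺(aq)
Q = [Mn²⁺]^2·[Fe²⁺]^5 / ([MnO₄⁻]^2·[H⁺]^16); log Q = -6.685.
E = E° − (0.0592/n) log Q = +1.96 − (0.0592/10)(-6.685) = +2.000 V.

+2.000 V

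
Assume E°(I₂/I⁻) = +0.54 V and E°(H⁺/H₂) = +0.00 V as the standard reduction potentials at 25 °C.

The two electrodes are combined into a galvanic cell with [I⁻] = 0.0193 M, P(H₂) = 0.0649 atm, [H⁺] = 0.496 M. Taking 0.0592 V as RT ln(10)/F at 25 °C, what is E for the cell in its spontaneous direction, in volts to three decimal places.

+0.624 V

I₂/I⁻ is the cathode (higher E°), H⁺/H₂ the anode: E°cell = +0.54 − (+0.00) = +0.54 V, n = 2.
Overall: I₂(s) + H₂(g) → 2 I⁻(aq) + 2 H⁺(aq)
Q = [I⁻]^2·[H⁺]^2 / (P(H₂)); log Q = -2.850.
E = E° − (0.0592/n) log Q = +0.54 − (0.0592/2)(-2.850) = +0.624 V.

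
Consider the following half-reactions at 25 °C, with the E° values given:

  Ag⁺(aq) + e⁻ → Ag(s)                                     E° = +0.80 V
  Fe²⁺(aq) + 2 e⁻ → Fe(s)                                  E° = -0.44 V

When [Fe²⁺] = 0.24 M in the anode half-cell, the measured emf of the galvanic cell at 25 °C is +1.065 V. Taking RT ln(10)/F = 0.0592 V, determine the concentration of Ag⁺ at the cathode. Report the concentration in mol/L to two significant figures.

Ag⁺/Ag is the cathode, Fe²⁺/Fe the anode: E°cell = +1.24 V, n = 2.
Overall reaction: 2 Ag⁺(aq) + Fe(s) → 2 Ag(s) + Fe²⁺(aq); Q = [Fe²⁺]^1/[Ag⁺]^2.
From E = E° − (0.0592/n) log Q: log Q = (E° − E)·n/0.0592 = (+1.24 − (+1.065))·2/0.0592 = 5.9122.
So 2·log[Ag⁺] = 1·log(0.24) − log Q = -0.6198 − (5.9122) = -6.5320; log[Ag⁺] = -6.5320 / 2 = -3.2660; [Ag⁺] = 10^(-3.2660) ≈ 0.00054 M.

0.00054 M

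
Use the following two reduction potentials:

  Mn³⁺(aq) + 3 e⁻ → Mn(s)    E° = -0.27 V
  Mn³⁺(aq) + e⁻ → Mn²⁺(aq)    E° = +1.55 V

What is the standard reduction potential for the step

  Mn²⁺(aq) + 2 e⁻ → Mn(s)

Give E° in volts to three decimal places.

-1.180 V

Sequential free energies add, so n₃E°₃ = n₁E°₁ + n₂E°₂.
With n₃ = 3, and the known step contributing 1×(+1.55) V, the unknown satisfies 2·E° = 3×(-0.27) − 1×(+1.55) = -2.360.
E° = -2.360 / 2 = -1.180 V.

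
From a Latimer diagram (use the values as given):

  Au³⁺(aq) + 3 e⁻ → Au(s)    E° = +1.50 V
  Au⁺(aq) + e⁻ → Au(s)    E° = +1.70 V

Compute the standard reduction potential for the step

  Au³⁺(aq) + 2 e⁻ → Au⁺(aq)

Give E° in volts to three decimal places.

Sequential free energies add, so n₃E°₃ = n₁E°₁ + n₂E°₂.
With n₃ = 3, and the known step contributing 1×(+1.70) V, the unknown satisfies 2·E° = 3×(+1.50) − 1×(+1.70) = +2.800.
E° = +2.800 / 2 = +1.400 V.

+1.400 V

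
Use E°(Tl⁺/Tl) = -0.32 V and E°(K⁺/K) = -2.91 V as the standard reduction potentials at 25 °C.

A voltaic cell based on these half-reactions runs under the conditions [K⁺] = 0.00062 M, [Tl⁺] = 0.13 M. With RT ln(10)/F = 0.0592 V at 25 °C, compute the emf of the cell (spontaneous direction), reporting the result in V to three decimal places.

+2.727 V

Tl⁺/Tl is the cathode (higher E°), K⁺/K the anode: E°cell = -0.32 − (-2.91) = +2.59 V, n = 1.
Overall: Tl⁺(aq) + K(s) → Tl(s) + K⁺(aq)
Q = [K⁺] / ([Tl⁺]); log Q = -2.322.
E = E° − (0.0592/n) log Q = +2.59 − (0.0592/1)(-2.322) = +2.727 V.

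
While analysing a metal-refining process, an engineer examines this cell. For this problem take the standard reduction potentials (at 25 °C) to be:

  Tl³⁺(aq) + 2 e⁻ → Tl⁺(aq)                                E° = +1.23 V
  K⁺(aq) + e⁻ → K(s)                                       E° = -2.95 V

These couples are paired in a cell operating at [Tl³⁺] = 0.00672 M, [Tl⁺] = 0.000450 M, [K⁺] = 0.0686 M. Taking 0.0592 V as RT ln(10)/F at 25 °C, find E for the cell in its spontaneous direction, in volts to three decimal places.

Tl³⁺/Tl⁺ is the cathode (higher E°), K⁺/K the anode: E°cell = +1.23 − (-2.95) = +4.18 V, n = 2.
Overall: Tl³⁺(aq) + 2 K(s) → Tl⁺(aq) + 2 K⁺(aq)
Q = [Tl⁺]·[K⁺]^2 / ([Tl³⁺]); log Q = -3.502.
E = E° − (0.0592/n) log Q = +4.18 − (0.0592/2)(-3.502) = +4.284 V.

+4.284 V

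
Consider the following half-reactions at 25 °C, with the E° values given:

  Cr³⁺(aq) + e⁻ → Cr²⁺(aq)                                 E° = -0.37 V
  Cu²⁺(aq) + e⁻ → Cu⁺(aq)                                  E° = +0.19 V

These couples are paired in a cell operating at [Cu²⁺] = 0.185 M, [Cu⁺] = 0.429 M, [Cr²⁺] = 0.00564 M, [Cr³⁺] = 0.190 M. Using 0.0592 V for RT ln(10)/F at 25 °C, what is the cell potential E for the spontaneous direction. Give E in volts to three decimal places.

+0.448 V

Cu²⁺/Cu⁺ is the cathode (higher E°), Cr³⁺/Cr²⁺ the anode: E°cell = +0.19 − (-0.37) = +0.56 V, n = 1.
Overall: Cu²⁺(aq) + Cr²⁺(aq) → Cu⁺(aq) + Cr³⁺(aq)
Q = [Cu⁺]·[Cr³⁺] / ([Cu²⁺]·[Cr²⁺]); log Q = 1.893.
E = E° − (0.0592/n) log Q = +0.56 − (0.0592/1)(1.893) = +0.448 V.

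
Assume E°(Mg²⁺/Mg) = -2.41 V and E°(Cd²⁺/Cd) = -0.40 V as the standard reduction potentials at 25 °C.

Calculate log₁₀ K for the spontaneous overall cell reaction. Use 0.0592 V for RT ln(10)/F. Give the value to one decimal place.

67.9

Cathode: Cd²⁺/Cd; anode: Mg²⁺/Mg. E°cell = +2.01 V, n = 2.
log K = nE°cell / 0.0592 = (2)(+2.01) / 0.0592 = 67.9.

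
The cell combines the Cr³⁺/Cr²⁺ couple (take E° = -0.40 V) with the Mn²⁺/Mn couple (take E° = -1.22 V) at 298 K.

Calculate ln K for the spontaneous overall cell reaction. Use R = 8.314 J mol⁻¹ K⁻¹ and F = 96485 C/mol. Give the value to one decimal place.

Cathode: Cr³⁺/Cr²⁺; anode: Mn²⁺/Mn. E°cell = (-0.40) − (-1.22) = +0.82 V, with n = 2.
ΔG° = −nFE° = −RT ln K, so ln K = nFE°/(RT) = (2)(96485)(+0.82) / ((8.314)(298)) = 63.867.

63.9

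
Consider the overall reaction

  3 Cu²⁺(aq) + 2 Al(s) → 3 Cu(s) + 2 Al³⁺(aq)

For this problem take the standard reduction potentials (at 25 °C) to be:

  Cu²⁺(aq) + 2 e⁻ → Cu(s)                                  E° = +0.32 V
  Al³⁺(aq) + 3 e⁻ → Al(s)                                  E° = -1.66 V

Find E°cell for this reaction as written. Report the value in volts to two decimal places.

+1.98 V

The Cu²⁺/Cu couple has the higher reduction potential, so it is the cathode; Al³⁺/Al is oxidised at the anode.
E°cell = E°(cathode) − E°(anode) = (+0.32) − (-1.66) = +1.98 V.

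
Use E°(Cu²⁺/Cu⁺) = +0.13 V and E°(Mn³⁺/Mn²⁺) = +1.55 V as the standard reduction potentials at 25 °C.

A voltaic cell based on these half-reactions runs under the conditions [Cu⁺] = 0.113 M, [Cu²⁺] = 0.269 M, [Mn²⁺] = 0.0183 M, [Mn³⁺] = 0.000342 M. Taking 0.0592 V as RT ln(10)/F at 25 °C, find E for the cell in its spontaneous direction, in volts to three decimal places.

Mn³⁺/Mn²⁺ is the cathode (higher E°), Cu²⁺/Cu⁺ the anode: E°cell = +1.55 − (+0.13) = +1.42 V, n = 1.
Overall: Mn³⁺(aq) + Cu⁺(aq) → Mn²⁺(aq) + Cu²⁺(aq)
Q = [Mn²⁺]·[Cu²⁺] / ([Mn³⁺]·[Cu⁺]); log Q = 2.105.
E = E° − (0.0592/n) log Q = +1.42 − (0.0592/1)(2.105) = +1.295 V.

+1.295 V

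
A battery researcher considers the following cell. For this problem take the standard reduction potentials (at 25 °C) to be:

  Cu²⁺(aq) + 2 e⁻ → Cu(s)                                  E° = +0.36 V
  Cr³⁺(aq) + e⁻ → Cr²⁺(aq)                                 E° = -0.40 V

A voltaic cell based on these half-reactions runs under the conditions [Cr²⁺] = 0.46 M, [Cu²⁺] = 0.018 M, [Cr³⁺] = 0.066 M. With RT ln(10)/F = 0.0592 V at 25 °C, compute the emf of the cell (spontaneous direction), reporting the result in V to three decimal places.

+0.758 V

Cu²⁺/Cu is the cathode (higher E°), Cr³⁺/Cr²⁺ the anode: E°cell = +0.36 − (-0.40) = +0.76 V, n = 2.
Overall: Cu²⁺(aq) + 2 Cr²⁺(aq) → Cu(s) + 2 Cr³⁺(aq)
Q = [Cr³⁺]^2 / ([Cu²⁺]·[Cr²⁺]^2); log Q = 0.058.
E = E° − (0.0592/n) log Q = +0.76 − (0.0592/2)(0.058) = +0.758 V.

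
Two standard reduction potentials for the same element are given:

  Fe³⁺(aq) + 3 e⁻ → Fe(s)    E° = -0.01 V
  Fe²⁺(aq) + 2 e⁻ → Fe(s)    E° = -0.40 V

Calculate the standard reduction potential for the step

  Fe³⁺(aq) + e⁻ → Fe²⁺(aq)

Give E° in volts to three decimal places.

Sequential free energies add, so n₃E°₃ = n₁E°₁ + n₂E°₂.
With n₃ = 3, and the known step contributing 2×(-0.40) V, the unknown satisfies 1·E° = 3×(-0.01) − 2×(-0.40) = +0.770.
E° = +0.770 / 1 = +0.770 V.

+0.770 V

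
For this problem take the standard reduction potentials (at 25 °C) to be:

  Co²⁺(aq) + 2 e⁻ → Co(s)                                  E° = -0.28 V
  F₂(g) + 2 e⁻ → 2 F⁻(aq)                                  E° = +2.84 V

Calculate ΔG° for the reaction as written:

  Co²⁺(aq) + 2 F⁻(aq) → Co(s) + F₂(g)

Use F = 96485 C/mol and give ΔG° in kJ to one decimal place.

As written, Co²⁺/Co is reduced (cathode) and F₂/F⁻ is oxidised (anode), so E°cell = (-0.28) − (+2.84) = -3.12 V.
Balancing electrons gives n = 2.
ΔG° = −nFE° = −(2)(96485)(-3.12) = 602,066 J = +602.1 kJ.

+602.1 kJ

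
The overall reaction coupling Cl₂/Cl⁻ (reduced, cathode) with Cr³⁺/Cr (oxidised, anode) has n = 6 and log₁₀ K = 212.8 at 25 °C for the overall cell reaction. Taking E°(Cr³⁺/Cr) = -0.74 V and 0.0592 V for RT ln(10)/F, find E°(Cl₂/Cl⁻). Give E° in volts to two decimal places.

+1.36 V

E°cell = (0.0592/n)·log K = (0.0592/6)(212.8) = +2.100 V.
Since Cl₂/Cl⁻ is the cathode and Cr³⁺/Cr the anode, E°cell = E°(Cl₂/Cl⁻) − E°(Cr³⁺/Cr).
So E°(Cl₂/Cl⁻) = E°cell + E°(Cr³⁺/Cr) = +2.100 + (-0.74) = +1.36 V.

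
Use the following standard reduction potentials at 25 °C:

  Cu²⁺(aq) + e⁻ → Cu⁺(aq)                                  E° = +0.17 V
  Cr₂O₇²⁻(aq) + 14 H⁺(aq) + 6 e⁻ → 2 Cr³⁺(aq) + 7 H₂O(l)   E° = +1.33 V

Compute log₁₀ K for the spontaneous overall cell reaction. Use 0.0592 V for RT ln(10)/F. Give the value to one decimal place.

Cathode: Cr₂O₇²⁻/Cr³⁺; anode: Cu²⁺/Cu⁺. E°cell = +1.16 V, n = 6.
log K = nE°cell / 0.0592 = (6)(+1.16) / 0.0592 = 117.6.

117.6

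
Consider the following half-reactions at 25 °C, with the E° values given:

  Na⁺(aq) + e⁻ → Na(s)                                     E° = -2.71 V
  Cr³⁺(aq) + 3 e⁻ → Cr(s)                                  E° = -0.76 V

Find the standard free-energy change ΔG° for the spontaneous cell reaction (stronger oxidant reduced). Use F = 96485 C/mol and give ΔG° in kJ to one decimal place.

-564.4 kJ

Cr³⁺/Cr (E° = -0.76 V) is the cathode; Na⁺/Na (E° = -2.71 V) is the anode, so E°cell = +1.95 V.
Balancing electrons gives n = 3 (lcm of 3 and 1).
ΔG° = −nFE° = −(3)(96485)(+1.95) = -564,437 J = -564.4 kJ.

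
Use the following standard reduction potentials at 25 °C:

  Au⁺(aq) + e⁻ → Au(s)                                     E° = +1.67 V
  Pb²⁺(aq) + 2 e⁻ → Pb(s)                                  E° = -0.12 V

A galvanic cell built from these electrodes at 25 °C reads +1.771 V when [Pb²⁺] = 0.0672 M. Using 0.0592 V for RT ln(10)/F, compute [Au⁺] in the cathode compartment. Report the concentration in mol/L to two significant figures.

0.12 M

Au⁺/Au is the cathode, Pb²⁺/Pb the anode: E°cell = +1.79 V, n = 2.
Overall reaction: 2 Au⁺(aq) + Pb(s) → 2 Au(s) + Pb²⁺(aq); Q = [Pb²⁺]^1/[Au⁺]^2.
From E = E° − (0.0592/n) log Q: log Q = (E° − E)·n/0.0592 = (+1.79 − (+1.771))·2/0.0592 = 0.6419.
So 2·log[Au⁺] = 1·log(0.0672) − log Q = -1.1726 − (0.6419) = -1.8145; log[Au⁺] = -1.8145 / 2 = -0.9073; [Au⁺] = 10^(-0.9073) ≈ 0.12 M.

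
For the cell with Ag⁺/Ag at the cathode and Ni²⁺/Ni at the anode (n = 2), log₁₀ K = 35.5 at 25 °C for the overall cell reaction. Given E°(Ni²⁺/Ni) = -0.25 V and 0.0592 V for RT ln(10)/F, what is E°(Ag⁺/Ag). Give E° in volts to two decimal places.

E°cell = (0.0592/n)·log K = (0.0592/2)(35.5) = +1.051 V.
Since Ag⁺/Ag is the cathode and Ni²⁺/Ni the anode, E°cell = E°(Ag⁺/Ag) − E°(Ni²⁺/Ni).
So E°(Ag⁺/Ag) = E°cell + E°(Ni²⁺/Ni) = +1.051 + (-0.25) = +0.80 V.

+0.80 V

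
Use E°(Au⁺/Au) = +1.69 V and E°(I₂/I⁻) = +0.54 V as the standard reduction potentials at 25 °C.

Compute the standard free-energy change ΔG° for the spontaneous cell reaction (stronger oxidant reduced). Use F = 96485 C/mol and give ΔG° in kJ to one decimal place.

-221.9 kJ

Au⁺/Au (E° = +1.69 V) is the cathode; I₂/I⁻ (E° = +0.54 V) is the anode, so E°cell = +1.15 V.
Balancing electrons gives n = 2 (lcm of 1 and 2).
ΔG° = −nFE° = −(2)(96485)(+1.15) = -221,915 J = -221.9 kJ.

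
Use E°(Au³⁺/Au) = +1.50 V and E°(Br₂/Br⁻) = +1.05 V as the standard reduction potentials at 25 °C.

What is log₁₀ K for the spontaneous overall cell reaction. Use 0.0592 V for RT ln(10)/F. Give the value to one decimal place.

Cathode: Au³⁺/Au; anode: Br₂/Br⁻. E°cell = +0.45 V, n = 6.
log K = nE°cell / 0.0592 = (6)(+0.45) / 0.0592 = 45.6.

45.6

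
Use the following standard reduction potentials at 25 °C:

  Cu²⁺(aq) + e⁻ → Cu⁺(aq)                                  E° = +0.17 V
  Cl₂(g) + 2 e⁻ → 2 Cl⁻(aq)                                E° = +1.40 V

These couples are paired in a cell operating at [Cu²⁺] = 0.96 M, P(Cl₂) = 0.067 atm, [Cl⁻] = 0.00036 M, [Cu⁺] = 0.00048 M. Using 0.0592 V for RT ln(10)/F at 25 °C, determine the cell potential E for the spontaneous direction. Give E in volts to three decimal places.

+1.204 V

Cl₂/Cl⁻ is the cathode (higher E°), Cu²⁺/Cu⁺ the anode: E°cell = +1.40 − (+0.17) = +1.23 V, n = 2.
Overall: Cl₂(g) + 2 Cu⁺(aq) → 2 Cl⁻(aq) + 2 Cu²⁺(aq)
Q = [Cl⁻]^2·[Cu²⁺]^2 / (P(Cl₂)·[Cu⁺]^2); log Q = 0.889.
E = E° − (0.0592/n) log Q = +1.23 − (0.0592/2)(0.889) = +1.204 V.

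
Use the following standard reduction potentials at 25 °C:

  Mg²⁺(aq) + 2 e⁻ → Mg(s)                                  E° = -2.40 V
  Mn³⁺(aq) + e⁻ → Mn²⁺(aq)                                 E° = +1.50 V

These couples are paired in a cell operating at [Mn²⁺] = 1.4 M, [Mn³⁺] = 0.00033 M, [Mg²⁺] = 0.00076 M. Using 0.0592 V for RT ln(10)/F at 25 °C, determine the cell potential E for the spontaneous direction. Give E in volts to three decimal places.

+3.778 V

Mn³⁺/Mn²⁺ is the cathode (higher E°), Mg²⁺/Mg the anode: E°cell = +1.50 − (-2.40) = +3.90 V, n = 2.
Overall: 2 Mn³⁺(aq) + Mg(s) → 2 Mn²⁺(aq) + Mg²⁺(aq)
Q = [Mn²⁺]^2·[Mg²⁺] / ([Mn³⁺]^2); log Q = 4.136.
E = E° − (0.0592/n) log Q = +3.90 − (0.0592/2)(4.136) = +3.778 V.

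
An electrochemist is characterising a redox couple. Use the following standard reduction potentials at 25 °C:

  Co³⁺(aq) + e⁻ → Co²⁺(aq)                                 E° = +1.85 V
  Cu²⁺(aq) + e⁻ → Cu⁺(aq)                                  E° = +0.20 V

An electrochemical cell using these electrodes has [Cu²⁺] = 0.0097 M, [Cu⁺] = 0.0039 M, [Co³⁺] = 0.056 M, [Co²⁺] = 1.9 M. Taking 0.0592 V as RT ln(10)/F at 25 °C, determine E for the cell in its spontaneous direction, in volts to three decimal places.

+1.536 V

Co³⁺/Co²⁺ is the cathode (higher E°), Cu²⁺/Cu⁺ the anode: E°cell = +1.85 − (+0.20) = +1.65 V, n = 1.
Overall: Co³⁺(aq) + Cu⁺(aq) → Co²⁺(aq) + Cu²⁺(aq)
Q = [Co²⁺]·[Cu²⁺] / ([Co³⁺]·[Cu⁺]); log Q = 1.926.
E = E° − (0.0592/n) log Q = +1.65 − (0.0592/1)(1.926) = +1.536 V.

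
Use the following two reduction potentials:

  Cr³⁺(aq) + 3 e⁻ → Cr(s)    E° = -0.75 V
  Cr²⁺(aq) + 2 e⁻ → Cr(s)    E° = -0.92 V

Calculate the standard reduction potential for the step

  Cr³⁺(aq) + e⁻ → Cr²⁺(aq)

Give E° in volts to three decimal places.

-0.410 V

Sequential free energies add, so n₃E°₃ = n₁E°₁ + n₂E°₂.
With n₃ = 3, and the known step contributing 2×(-0.92) V, the unknown satisfies 1·E° = 3×(-0.75) − 2×(-0.92) = -0.410.
E° = -0.410 / 1 = -0.410 V.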